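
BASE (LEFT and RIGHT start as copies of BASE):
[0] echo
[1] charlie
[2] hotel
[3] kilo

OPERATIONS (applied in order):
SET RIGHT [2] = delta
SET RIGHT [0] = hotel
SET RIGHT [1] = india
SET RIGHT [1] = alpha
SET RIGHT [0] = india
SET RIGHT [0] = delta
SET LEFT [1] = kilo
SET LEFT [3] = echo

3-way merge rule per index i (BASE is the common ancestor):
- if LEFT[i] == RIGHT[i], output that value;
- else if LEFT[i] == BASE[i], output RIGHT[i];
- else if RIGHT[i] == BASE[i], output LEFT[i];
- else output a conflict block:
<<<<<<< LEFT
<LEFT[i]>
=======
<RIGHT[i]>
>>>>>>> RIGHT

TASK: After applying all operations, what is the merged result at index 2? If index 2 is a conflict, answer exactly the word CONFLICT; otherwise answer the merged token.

Final LEFT:  [echo, kilo, hotel, echo]
Final RIGHT: [delta, alpha, delta, kilo]
i=0: L=echo=BASE, R=delta -> take RIGHT -> delta
i=1: BASE=charlie L=kilo R=alpha all differ -> CONFLICT
i=2: L=hotel=BASE, R=delta -> take RIGHT -> delta
i=3: L=echo, R=kilo=BASE -> take LEFT -> echo
Index 2 -> delta

Answer: delta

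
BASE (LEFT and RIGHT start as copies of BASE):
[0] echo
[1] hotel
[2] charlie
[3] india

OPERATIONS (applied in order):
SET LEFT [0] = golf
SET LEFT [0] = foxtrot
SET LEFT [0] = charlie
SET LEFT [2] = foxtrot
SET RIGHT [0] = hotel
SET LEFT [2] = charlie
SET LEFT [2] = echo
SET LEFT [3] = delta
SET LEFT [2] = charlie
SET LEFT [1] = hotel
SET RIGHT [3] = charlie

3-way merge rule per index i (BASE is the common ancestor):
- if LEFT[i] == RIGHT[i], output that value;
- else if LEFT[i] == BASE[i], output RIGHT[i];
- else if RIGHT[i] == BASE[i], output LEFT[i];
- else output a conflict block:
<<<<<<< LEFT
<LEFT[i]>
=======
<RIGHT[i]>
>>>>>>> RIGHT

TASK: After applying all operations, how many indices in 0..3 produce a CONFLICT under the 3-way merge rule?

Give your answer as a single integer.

Final LEFT:  [charlie, hotel, charlie, delta]
Final RIGHT: [hotel, hotel, charlie, charlie]
i=0: BASE=echo L=charlie R=hotel all differ -> CONFLICT
i=1: L=hotel R=hotel -> agree -> hotel
i=2: L=charlie R=charlie -> agree -> charlie
i=3: BASE=india L=delta R=charlie all differ -> CONFLICT
Conflict count: 2

Answer: 2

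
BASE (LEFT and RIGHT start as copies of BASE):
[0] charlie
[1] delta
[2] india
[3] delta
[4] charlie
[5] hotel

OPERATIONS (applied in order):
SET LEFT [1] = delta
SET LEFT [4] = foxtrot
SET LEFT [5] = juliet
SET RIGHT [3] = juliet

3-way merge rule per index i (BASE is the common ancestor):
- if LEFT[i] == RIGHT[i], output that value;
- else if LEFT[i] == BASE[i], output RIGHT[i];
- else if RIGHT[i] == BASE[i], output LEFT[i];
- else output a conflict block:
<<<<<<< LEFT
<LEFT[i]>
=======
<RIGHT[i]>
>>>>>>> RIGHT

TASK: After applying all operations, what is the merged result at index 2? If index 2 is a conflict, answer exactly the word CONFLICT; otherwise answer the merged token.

Final LEFT:  [charlie, delta, india, delta, foxtrot, juliet]
Final RIGHT: [charlie, delta, india, juliet, charlie, hotel]
i=0: L=charlie R=charlie -> agree -> charlie
i=1: L=delta R=delta -> agree -> delta
i=2: L=india R=india -> agree -> india
i=3: L=delta=BASE, R=juliet -> take RIGHT -> juliet
i=4: L=foxtrot, R=charlie=BASE -> take LEFT -> foxtrot
i=5: L=juliet, R=hotel=BASE -> take LEFT -> juliet
Index 2 -> india

Answer: india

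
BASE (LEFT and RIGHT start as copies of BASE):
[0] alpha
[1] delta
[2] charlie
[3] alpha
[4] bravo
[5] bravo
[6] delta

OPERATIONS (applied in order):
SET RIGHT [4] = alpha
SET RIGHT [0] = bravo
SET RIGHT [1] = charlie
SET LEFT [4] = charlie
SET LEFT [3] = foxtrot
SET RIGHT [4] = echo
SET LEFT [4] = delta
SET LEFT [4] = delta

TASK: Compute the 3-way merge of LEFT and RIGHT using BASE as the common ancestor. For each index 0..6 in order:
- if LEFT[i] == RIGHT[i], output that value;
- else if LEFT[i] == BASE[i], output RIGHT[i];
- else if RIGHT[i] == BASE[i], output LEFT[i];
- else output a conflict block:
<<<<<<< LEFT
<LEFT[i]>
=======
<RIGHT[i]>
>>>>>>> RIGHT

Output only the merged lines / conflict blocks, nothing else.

Answer: bravo
charlie
charlie
foxtrot
<<<<<<< LEFT
delta
=======
echo
>>>>>>> RIGHT
bravo
delta

Derivation:
Final LEFT:  [alpha, delta, charlie, foxtrot, delta, bravo, delta]
Final RIGHT: [bravo, charlie, charlie, alpha, echo, bravo, delta]
i=0: L=alpha=BASE, R=bravo -> take RIGHT -> bravo
i=1: L=delta=BASE, R=charlie -> take RIGHT -> charlie
i=2: L=charlie R=charlie -> agree -> charlie
i=3: L=foxtrot, R=alpha=BASE -> take LEFT -> foxtrot
i=4: BASE=bravo L=delta R=echo all differ -> CONFLICT
i=5: L=bravo R=bravo -> agree -> bravo
i=6: L=delta R=delta -> agree -> delta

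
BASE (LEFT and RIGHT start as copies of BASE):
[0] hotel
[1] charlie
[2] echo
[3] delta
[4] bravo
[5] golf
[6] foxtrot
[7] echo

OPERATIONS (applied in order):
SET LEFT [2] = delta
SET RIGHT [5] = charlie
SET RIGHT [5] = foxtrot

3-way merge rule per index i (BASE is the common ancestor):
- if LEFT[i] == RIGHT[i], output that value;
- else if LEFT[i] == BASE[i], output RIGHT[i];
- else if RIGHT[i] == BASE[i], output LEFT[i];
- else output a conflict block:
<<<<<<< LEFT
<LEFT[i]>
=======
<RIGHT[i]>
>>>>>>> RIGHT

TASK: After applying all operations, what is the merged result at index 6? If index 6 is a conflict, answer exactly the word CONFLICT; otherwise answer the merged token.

Final LEFT:  [hotel, charlie, delta, delta, bravo, golf, foxtrot, echo]
Final RIGHT: [hotel, charlie, echo, delta, bravo, foxtrot, foxtrot, echo]
i=0: L=hotel R=hotel -> agree -> hotel
i=1: L=charlie R=charlie -> agree -> charlie
i=2: L=delta, R=echo=BASE -> take LEFT -> delta
i=3: L=delta R=delta -> agree -> delta
i=4: L=bravo R=bravo -> agree -> bravo
i=5: L=golf=BASE, R=foxtrot -> take RIGHT -> foxtrot
i=6: L=foxtrot R=foxtrot -> agree -> foxtrot
i=7: L=echo R=echo -> agree -> echo
Index 6 -> foxtrot

Answer: foxtrot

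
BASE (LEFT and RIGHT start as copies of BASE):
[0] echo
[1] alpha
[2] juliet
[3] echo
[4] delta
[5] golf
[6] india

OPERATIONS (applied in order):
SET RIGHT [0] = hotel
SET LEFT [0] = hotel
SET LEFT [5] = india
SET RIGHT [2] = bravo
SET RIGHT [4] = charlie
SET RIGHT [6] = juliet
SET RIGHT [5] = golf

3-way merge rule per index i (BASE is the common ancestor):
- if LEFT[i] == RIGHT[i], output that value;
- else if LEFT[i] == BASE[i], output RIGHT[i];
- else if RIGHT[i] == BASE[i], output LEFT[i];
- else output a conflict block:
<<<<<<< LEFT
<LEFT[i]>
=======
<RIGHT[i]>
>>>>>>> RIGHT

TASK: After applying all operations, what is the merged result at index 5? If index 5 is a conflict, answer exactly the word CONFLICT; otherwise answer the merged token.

Answer: india

Derivation:
Final LEFT:  [hotel, alpha, juliet, echo, delta, india, india]
Final RIGHT: [hotel, alpha, bravo, echo, charlie, golf, juliet]
i=0: L=hotel R=hotel -> agree -> hotel
i=1: L=alpha R=alpha -> agree -> alpha
i=2: L=juliet=BASE, R=bravo -> take RIGHT -> bravo
i=3: L=echo R=echo -> agree -> echo
i=4: L=delta=BASE, R=charlie -> take RIGHT -> charlie
i=5: L=india, R=golf=BASE -> take LEFT -> india
i=6: L=india=BASE, R=juliet -> take RIGHT -> juliet
Index 5 -> india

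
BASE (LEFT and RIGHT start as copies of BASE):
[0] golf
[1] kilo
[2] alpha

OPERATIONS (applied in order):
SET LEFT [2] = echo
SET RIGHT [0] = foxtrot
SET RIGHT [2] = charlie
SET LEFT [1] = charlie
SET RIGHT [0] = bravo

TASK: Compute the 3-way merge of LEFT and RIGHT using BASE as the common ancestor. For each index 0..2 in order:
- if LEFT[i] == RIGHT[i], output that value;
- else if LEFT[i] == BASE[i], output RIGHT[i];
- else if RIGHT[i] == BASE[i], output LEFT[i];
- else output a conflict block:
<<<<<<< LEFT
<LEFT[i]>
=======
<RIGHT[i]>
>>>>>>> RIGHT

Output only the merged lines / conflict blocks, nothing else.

Final LEFT:  [golf, charlie, echo]
Final RIGHT: [bravo, kilo, charlie]
i=0: L=golf=BASE, R=bravo -> take RIGHT -> bravo
i=1: L=charlie, R=kilo=BASE -> take LEFT -> charlie
i=2: BASE=alpha L=echo R=charlie all differ -> CONFLICT

Answer: bravo
charlie
<<<<<<< LEFT
echo
=======
charlie
>>>>>>> RIGHT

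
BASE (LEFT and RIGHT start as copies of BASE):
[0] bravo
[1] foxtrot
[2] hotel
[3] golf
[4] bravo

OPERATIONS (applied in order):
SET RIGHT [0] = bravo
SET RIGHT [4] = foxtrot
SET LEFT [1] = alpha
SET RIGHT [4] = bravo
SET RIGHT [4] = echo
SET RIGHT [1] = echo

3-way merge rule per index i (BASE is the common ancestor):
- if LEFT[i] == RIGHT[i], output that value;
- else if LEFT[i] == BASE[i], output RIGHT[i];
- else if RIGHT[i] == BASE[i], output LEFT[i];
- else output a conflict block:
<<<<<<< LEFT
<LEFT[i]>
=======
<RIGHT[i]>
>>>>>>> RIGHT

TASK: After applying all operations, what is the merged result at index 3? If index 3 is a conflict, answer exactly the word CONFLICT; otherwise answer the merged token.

Final LEFT:  [bravo, alpha, hotel, golf, bravo]
Final RIGHT: [bravo, echo, hotel, golf, echo]
i=0: L=bravo R=bravo -> agree -> bravo
i=1: BASE=foxtrot L=alpha R=echo all differ -> CONFLICT
i=2: L=hotel R=hotel -> agree -> hotel
i=3: L=golf R=golf -> agree -> golf
i=4: L=bravo=BASE, R=echo -> take RIGHT -> echo
Index 3 -> golf

Answer: golf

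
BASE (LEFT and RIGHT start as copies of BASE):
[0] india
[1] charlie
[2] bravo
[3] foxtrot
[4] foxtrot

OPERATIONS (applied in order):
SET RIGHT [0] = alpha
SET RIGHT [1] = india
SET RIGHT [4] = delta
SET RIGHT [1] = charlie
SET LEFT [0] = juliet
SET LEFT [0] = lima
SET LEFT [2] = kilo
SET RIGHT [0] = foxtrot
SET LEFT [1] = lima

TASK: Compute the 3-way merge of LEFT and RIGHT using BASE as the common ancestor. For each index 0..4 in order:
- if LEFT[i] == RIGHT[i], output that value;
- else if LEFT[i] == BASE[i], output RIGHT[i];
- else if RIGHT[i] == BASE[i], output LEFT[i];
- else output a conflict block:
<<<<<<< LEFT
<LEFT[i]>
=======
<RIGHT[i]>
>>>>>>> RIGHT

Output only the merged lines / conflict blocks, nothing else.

Final LEFT:  [lima, lima, kilo, foxtrot, foxtrot]
Final RIGHT: [foxtrot, charlie, bravo, foxtrot, delta]
i=0: BASE=india L=lima R=foxtrot all differ -> CONFLICT
i=1: L=lima, R=charlie=BASE -> take LEFT -> lima
i=2: L=kilo, R=bravo=BASE -> take LEFT -> kilo
i=3: L=foxtrot R=foxtrot -> agree -> foxtrot
i=4: L=foxtrot=BASE, R=delta -> take RIGHT -> delta

Answer: <<<<<<< LEFT
lima
=======
foxtrot
>>>>>>> RIGHT
lima
kilo
foxtrot
delta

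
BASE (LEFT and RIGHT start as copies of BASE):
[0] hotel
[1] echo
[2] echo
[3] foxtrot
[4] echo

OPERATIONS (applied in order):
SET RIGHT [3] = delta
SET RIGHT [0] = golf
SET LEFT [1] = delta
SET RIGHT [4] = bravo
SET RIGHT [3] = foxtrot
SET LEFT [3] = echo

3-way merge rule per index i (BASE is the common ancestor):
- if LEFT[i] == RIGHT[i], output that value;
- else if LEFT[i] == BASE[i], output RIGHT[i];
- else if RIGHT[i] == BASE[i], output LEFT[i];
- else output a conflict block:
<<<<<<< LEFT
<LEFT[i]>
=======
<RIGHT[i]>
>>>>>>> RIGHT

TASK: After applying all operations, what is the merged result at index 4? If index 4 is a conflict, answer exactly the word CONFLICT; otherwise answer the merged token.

Final LEFT:  [hotel, delta, echo, echo, echo]
Final RIGHT: [golf, echo, echo, foxtrot, bravo]
i=0: L=hotel=BASE, R=golf -> take RIGHT -> golf
i=1: L=delta, R=echo=BASE -> take LEFT -> delta
i=2: L=echo R=echo -> agree -> echo
i=3: L=echo, R=foxtrot=BASE -> take LEFT -> echo
i=4: L=echo=BASE, R=bravo -> take RIGHT -> bravo
Index 4 -> bravo

Answer: bravo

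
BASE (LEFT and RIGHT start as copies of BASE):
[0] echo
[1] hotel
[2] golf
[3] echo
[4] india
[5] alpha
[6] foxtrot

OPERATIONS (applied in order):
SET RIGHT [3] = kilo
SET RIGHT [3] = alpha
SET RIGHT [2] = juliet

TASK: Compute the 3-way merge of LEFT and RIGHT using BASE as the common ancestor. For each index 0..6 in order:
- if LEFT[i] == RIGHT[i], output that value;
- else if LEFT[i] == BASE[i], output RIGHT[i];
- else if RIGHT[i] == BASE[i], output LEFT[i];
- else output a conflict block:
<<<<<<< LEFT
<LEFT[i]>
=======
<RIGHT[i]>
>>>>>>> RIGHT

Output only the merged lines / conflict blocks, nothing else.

Final LEFT:  [echo, hotel, golf, echo, india, alpha, foxtrot]
Final RIGHT: [echo, hotel, juliet, alpha, india, alpha, foxtrot]
i=0: L=echo R=echo -> agree -> echo
i=1: L=hotel R=hotel -> agree -> hotel
i=2: L=golf=BASE, R=juliet -> take RIGHT -> juliet
i=3: L=echo=BASE, R=alpha -> take RIGHT -> alpha
i=4: L=india R=india -> agree -> india
i=5: L=alpha R=alpha -> agree -> alpha
i=6: L=foxtrot R=foxtrot -> agree -> foxtrot

Answer: echo
hotel
juliet
alpha
india
alpha
foxtrot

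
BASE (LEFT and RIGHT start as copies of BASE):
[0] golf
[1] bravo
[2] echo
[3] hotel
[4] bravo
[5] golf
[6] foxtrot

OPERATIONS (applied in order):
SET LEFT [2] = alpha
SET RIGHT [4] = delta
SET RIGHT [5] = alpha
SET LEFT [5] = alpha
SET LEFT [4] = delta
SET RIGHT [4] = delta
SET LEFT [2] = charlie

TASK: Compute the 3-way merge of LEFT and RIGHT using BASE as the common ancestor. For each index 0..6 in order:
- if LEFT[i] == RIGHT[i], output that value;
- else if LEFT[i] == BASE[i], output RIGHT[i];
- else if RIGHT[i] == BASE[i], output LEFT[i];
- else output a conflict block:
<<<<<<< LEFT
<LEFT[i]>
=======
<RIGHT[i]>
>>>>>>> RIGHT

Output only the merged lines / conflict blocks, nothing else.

Final LEFT:  [golf, bravo, charlie, hotel, delta, alpha, foxtrot]
Final RIGHT: [golf, bravo, echo, hotel, delta, alpha, foxtrot]
i=0: L=golf R=golf -> agree -> golf
i=1: L=bravo R=bravo -> agree -> bravo
i=2: L=charlie, R=echo=BASE -> take LEFT -> charlie
i=3: L=hotel R=hotel -> agree -> hotel
i=4: L=delta R=delta -> agree -> delta
i=5: L=alpha R=alpha -> agree -> alpha
i=6: L=foxtrot R=foxtrot -> agree -> foxtrot

Answer: golf
bravo
charlie
hotel
delta
alpha
foxtrot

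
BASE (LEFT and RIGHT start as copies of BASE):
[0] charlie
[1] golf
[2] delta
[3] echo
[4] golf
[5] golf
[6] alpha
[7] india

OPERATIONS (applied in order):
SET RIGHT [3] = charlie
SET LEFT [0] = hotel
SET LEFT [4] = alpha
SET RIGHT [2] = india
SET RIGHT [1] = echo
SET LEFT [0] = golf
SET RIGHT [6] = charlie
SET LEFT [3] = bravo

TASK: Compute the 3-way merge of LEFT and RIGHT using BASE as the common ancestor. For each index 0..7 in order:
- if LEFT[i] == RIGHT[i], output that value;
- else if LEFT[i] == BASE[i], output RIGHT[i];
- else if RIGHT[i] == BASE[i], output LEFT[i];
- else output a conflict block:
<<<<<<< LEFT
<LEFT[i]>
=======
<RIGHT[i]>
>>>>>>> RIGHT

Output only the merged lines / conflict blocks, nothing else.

Final LEFT:  [golf, golf, delta, bravo, alpha, golf, alpha, india]
Final RIGHT: [charlie, echo, india, charlie, golf, golf, charlie, india]
i=0: L=golf, R=charlie=BASE -> take LEFT -> golf
i=1: L=golf=BASE, R=echo -> take RIGHT -> echo
i=2: L=delta=BASE, R=india -> take RIGHT -> india
i=3: BASE=echo L=bravo R=charlie all differ -> CONFLICT
i=4: L=alpha, R=golf=BASE -> take LEFT -> alpha
i=5: L=golf R=golf -> agree -> golf
i=6: L=alpha=BASE, R=charlie -> take RIGHT -> charlie
i=7: L=india R=india -> agree -> india

Answer: golf
echo
india
<<<<<<< LEFT
bravo
=======
charlie
>>>>>>> RIGHT
alpha
golf
charlie
india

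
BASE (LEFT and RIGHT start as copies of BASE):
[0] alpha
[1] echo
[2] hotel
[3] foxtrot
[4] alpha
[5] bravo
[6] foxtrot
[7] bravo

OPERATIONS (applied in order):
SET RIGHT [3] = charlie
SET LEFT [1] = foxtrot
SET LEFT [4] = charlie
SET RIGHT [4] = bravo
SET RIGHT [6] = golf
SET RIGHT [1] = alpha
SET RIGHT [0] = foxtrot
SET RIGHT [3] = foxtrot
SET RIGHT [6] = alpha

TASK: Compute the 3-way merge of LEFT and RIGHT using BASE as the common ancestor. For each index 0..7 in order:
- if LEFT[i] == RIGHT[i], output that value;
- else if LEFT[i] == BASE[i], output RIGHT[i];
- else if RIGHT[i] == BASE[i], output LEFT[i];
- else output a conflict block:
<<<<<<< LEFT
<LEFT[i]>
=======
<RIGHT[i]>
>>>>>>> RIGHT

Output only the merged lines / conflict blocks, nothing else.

Final LEFT:  [alpha, foxtrot, hotel, foxtrot, charlie, bravo, foxtrot, bravo]
Final RIGHT: [foxtrot, alpha, hotel, foxtrot, bravo, bravo, alpha, bravo]
i=0: L=alpha=BASE, R=foxtrot -> take RIGHT -> foxtrot
i=1: BASE=echo L=foxtrot R=alpha all differ -> CONFLICT
i=2: L=hotel R=hotel -> agree -> hotel
i=3: L=foxtrot R=foxtrot -> agree -> foxtrot
i=4: BASE=alpha L=charlie R=bravo all differ -> CONFLICT
i=5: L=bravo R=bravo -> agree -> bravo
i=6: L=foxtrot=BASE, R=alpha -> take RIGHT -> alpha
i=7: L=bravo R=bravo -> agree -> bravo

Answer: foxtrot
<<<<<<< LEFT
foxtrot
=======
alpha
>>>>>>> RIGHT
hotel
foxtrot
<<<<<<< LEFT
charlie
=======
bravo
>>>>>>> RIGHT
bravo
alpha
bravo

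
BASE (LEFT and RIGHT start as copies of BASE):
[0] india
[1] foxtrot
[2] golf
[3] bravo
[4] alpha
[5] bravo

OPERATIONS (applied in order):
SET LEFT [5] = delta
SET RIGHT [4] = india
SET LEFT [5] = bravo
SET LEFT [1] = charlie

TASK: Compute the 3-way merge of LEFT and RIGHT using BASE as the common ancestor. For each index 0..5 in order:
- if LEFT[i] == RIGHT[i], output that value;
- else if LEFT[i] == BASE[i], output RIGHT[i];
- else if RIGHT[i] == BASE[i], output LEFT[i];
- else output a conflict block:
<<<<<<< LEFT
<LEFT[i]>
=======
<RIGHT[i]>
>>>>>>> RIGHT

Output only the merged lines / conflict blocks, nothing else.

Final LEFT:  [india, charlie, golf, bravo, alpha, bravo]
Final RIGHT: [india, foxtrot, golf, bravo, india, bravo]
i=0: L=india R=india -> agree -> india
i=1: L=charlie, R=foxtrot=BASE -> take LEFT -> charlie
i=2: L=golf R=golf -> agree -> golf
i=3: L=bravo R=bravo -> agree -> bravo
i=4: L=alpha=BASE, R=india -> take RIGHT -> india
i=5: L=bravo R=bravo -> agree -> bravo

Answer: india
charlie
golf
bravo
india
bravo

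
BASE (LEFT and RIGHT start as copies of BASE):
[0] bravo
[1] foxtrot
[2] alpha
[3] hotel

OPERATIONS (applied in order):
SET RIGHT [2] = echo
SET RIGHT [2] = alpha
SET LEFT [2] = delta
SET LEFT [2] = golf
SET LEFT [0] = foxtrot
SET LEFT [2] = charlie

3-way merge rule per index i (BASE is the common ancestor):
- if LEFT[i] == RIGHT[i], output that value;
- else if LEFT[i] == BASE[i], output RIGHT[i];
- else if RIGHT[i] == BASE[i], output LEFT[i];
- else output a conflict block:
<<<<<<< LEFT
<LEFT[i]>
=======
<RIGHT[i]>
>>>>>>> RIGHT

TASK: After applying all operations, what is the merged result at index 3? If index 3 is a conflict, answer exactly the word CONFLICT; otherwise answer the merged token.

Final LEFT:  [foxtrot, foxtrot, charlie, hotel]
Final RIGHT: [bravo, foxtrot, alpha, hotel]
i=0: L=foxtrot, R=bravo=BASE -> take LEFT -> foxtrot
i=1: L=foxtrot R=foxtrot -> agree -> foxtrot
i=2: L=charlie, R=alpha=BASE -> take LEFT -> charlie
i=3: L=hotel R=hotel -> agree -> hotel
Index 3 -> hotel

Answer: hotel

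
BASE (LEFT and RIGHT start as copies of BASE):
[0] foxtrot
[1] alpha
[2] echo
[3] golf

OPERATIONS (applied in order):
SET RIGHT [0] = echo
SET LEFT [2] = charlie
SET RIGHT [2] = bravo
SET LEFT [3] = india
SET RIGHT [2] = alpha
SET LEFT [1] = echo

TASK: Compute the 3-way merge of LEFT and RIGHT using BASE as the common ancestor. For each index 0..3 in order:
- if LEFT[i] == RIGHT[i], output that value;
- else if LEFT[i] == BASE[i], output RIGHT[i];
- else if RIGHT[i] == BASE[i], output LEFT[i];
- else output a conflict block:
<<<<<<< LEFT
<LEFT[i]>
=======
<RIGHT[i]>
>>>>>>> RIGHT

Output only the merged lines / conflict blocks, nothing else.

Answer: echo
echo
<<<<<<< LEFT
charlie
=======
alpha
>>>>>>> RIGHT
india

Derivation:
Final LEFT:  [foxtrot, echo, charlie, india]
Final RIGHT: [echo, alpha, alpha, golf]
i=0: L=foxtrot=BASE, R=echo -> take RIGHT -> echo
i=1: L=echo, R=alpha=BASE -> take LEFT -> echo
i=2: BASE=echo L=charlie R=alpha all differ -> CONFLICT
i=3: L=india, R=golf=BASE -> take LEFT -> india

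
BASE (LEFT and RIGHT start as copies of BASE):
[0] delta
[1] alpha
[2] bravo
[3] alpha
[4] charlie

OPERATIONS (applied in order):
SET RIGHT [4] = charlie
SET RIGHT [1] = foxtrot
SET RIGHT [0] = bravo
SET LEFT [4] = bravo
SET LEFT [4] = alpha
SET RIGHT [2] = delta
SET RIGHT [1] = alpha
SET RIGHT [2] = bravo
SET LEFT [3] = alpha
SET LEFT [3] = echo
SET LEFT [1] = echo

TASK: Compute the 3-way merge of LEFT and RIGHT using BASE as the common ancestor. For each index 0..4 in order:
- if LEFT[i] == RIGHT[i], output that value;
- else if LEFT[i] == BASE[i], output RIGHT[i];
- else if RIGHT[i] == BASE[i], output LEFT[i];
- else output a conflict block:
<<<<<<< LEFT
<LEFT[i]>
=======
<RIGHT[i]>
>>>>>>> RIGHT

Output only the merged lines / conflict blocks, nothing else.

Answer: bravo
echo
bravo
echo
alpha

Derivation:
Final LEFT:  [delta, echo, bravo, echo, alpha]
Final RIGHT: [bravo, alpha, bravo, alpha, charlie]
i=0: L=delta=BASE, R=bravo -> take RIGHT -> bravo
i=1: L=echo, R=alpha=BASE -> take LEFT -> echo
i=2: L=bravo R=bravo -> agree -> bravo
i=3: L=echo, R=alpha=BASE -> take LEFT -> echo
i=4: L=alpha, R=charlie=BASE -> take LEFT -> alpha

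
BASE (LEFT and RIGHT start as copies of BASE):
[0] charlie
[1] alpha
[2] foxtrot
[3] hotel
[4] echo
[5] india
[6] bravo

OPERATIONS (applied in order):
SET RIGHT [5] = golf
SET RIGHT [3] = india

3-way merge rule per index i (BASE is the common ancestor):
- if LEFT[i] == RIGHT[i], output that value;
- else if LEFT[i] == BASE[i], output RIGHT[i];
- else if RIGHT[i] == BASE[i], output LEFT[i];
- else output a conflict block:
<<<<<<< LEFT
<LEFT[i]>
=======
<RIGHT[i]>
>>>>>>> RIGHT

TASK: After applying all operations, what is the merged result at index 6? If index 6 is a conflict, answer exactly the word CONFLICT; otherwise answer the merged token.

Answer: bravo

Derivation:
Final LEFT:  [charlie, alpha, foxtrot, hotel, echo, india, bravo]
Final RIGHT: [charlie, alpha, foxtrot, india, echo, golf, bravo]
i=0: L=charlie R=charlie -> agree -> charlie
i=1: L=alpha R=alpha -> agree -> alpha
i=2: L=foxtrot R=foxtrot -> agree -> foxtrot
i=3: L=hotel=BASE, R=india -> take RIGHT -> india
i=4: L=echo R=echo -> agree -> echo
i=5: L=india=BASE, R=golf -> take RIGHT -> golf
i=6: L=bravo R=bravo -> agree -> bravo
Index 6 -> bravo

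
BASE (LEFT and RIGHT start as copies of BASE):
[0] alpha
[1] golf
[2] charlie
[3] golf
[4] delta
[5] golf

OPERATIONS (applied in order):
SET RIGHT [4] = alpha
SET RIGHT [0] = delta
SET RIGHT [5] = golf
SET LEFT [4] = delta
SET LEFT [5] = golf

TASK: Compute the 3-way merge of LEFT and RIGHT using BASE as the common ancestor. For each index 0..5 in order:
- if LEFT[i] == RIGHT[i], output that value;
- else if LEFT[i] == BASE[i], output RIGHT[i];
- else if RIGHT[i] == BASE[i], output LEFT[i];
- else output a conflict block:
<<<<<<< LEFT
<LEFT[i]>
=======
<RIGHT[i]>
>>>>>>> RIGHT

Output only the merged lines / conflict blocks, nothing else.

Answer: delta
golf
charlie
golf
alpha
golf

Derivation:
Final LEFT:  [alpha, golf, charlie, golf, delta, golf]
Final RIGHT: [delta, golf, charlie, golf, alpha, golf]
i=0: L=alpha=BASE, R=delta -> take RIGHT -> delta
i=1: L=golf R=golf -> agree -> golf
i=2: L=charlie R=charlie -> agree -> charlie
i=3: L=golf R=golf -> agree -> golf
i=4: L=delta=BASE, R=alpha -> take RIGHT -> alpha
i=5: L=golf R=golf -> agree -> golf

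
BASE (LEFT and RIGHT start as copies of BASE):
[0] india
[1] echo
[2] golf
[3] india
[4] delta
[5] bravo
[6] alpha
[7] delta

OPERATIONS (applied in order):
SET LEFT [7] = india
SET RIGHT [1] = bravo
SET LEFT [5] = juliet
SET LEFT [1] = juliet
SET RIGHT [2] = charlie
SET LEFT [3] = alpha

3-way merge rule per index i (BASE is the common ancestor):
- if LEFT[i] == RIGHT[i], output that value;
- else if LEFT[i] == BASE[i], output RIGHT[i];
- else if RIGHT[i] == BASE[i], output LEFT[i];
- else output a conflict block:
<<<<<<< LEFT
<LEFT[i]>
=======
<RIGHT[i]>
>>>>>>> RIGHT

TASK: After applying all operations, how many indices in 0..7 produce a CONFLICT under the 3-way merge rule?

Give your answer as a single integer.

Answer: 1

Derivation:
Final LEFT:  [india, juliet, golf, alpha, delta, juliet, alpha, india]
Final RIGHT: [india, bravo, charlie, india, delta, bravo, alpha, delta]
i=0: L=india R=india -> agree -> india
i=1: BASE=echo L=juliet R=bravo all differ -> CONFLICT
i=2: L=golf=BASE, R=charlie -> take RIGHT -> charlie
i=3: L=alpha, R=india=BASE -> take LEFT -> alpha
i=4: L=delta R=delta -> agree -> delta
i=5: L=juliet, R=bravo=BASE -> take LEFT -> juliet
i=6: L=alpha R=alpha -> agree -> alpha
i=7: L=india, R=delta=BASE -> take LEFT -> india
Conflict count: 1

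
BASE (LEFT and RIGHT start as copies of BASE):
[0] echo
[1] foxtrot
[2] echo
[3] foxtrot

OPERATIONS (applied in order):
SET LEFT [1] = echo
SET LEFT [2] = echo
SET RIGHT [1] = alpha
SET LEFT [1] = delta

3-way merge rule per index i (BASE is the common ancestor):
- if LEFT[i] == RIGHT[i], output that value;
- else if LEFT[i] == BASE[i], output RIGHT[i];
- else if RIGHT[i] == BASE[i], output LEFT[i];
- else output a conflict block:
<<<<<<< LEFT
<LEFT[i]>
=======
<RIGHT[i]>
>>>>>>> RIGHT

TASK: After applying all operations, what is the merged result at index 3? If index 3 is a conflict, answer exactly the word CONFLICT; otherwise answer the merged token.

Final LEFT:  [echo, delta, echo, foxtrot]
Final RIGHT: [echo, alpha, echo, foxtrot]
i=0: L=echo R=echo -> agree -> echo
i=1: BASE=foxtrot L=delta R=alpha all differ -> CONFLICT
i=2: L=echo R=echo -> agree -> echo
i=3: L=foxtrot R=foxtrot -> agree -> foxtrot
Index 3 -> foxtrot

Answer: foxtrot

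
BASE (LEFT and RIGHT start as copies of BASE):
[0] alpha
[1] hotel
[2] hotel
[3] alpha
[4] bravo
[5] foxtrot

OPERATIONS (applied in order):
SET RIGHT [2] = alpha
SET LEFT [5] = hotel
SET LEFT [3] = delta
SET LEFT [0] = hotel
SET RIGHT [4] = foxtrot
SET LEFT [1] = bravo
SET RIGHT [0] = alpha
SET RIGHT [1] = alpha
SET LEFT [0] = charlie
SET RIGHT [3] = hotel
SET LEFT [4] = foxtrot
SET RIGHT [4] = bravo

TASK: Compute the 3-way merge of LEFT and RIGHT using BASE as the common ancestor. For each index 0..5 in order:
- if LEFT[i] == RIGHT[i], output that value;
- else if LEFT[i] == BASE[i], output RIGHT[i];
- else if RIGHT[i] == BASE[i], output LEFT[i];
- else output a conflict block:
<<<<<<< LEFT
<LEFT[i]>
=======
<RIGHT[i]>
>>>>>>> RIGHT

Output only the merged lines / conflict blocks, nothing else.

Final LEFT:  [charlie, bravo, hotel, delta, foxtrot, hotel]
Final RIGHT: [alpha, alpha, alpha, hotel, bravo, foxtrot]
i=0: L=charlie, R=alpha=BASE -> take LEFT -> charlie
i=1: BASE=hotel L=bravo R=alpha all differ -> CONFLICT
i=2: L=hotel=BASE, R=alpha -> take RIGHT -> alpha
i=3: BASE=alpha L=delta R=hotel all differ -> CONFLICT
i=4: L=foxtrot, R=bravo=BASE -> take LEFT -> foxtrot
i=5: L=hotel, R=foxtrot=BASE -> take LEFT -> hotel

Answer: charlie
<<<<<<< LEFT
bravo
=======
alpha
>>>>>>> RIGHT
alpha
<<<<<<< LEFT
delta
=======
hotel
>>>>>>> RIGHT
foxtrot
hotel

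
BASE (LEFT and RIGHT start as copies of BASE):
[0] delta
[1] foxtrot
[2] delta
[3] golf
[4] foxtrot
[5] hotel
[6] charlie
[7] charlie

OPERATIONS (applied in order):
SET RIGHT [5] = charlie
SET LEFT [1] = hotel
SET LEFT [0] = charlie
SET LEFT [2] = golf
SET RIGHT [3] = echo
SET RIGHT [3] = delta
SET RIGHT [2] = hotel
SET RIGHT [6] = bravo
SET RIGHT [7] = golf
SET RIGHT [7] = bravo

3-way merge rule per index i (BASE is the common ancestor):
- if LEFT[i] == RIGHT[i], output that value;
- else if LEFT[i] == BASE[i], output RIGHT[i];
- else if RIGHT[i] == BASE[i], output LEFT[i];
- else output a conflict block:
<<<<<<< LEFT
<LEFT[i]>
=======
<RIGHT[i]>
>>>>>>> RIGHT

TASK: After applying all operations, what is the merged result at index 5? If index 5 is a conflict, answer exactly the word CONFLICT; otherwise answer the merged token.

Answer: charlie

Derivation:
Final LEFT:  [charlie, hotel, golf, golf, foxtrot, hotel, charlie, charlie]
Final RIGHT: [delta, foxtrot, hotel, delta, foxtrot, charlie, bravo, bravo]
i=0: L=charlie, R=delta=BASE -> take LEFT -> charlie
i=1: L=hotel, R=foxtrot=BASE -> take LEFT -> hotel
i=2: BASE=delta L=golf R=hotel all differ -> CONFLICT
i=3: L=golf=BASE, R=delta -> take RIGHT -> delta
i=4: L=foxtrot R=foxtrot -> agree -> foxtrot
i=5: L=hotel=BASE, R=charlie -> take RIGHT -> charlie
i=6: L=charlie=BASE, R=bravo -> take RIGHT -> bravo
i=7: L=charlie=BASE, R=bravo -> take RIGHT -> bravo
Index 5 -> charlie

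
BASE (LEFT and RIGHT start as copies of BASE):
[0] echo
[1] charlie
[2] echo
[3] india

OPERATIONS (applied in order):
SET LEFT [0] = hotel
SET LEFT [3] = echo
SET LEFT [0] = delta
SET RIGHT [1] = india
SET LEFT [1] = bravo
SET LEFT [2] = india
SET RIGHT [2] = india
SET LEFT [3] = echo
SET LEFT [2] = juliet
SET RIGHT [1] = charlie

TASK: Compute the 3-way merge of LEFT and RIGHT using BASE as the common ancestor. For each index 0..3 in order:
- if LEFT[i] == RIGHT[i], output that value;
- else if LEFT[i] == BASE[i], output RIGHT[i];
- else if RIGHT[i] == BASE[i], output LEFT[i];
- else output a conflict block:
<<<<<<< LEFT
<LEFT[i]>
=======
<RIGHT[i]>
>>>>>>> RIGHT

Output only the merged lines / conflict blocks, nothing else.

Final LEFT:  [delta, bravo, juliet, echo]
Final RIGHT: [echo, charlie, india, india]
i=0: L=delta, R=echo=BASE -> take LEFT -> delta
i=1: L=bravo, R=charlie=BASE -> take LEFT -> bravo
i=2: BASE=echo L=juliet R=india all differ -> CONFLICT
i=3: L=echo, R=india=BASE -> take LEFT -> echo

Answer: delta
bravo
<<<<<<< LEFT
juliet
=======
india
>>>>>>> RIGHT
echo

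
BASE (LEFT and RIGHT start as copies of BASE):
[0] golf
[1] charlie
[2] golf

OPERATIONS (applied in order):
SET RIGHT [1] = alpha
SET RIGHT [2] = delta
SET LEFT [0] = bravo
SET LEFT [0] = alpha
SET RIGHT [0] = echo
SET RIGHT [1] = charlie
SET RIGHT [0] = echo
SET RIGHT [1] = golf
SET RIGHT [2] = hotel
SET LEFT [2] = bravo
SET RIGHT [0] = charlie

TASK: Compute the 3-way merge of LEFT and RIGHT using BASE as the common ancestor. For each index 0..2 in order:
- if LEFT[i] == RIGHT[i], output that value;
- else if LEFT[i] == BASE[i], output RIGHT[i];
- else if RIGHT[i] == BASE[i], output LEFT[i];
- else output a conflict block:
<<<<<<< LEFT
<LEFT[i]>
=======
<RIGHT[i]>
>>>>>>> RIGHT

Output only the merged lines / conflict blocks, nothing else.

Final LEFT:  [alpha, charlie, bravo]
Final RIGHT: [charlie, golf, hotel]
i=0: BASE=golf L=alpha R=charlie all differ -> CONFLICT
i=1: L=charlie=BASE, R=golf -> take RIGHT -> golf
i=2: BASE=golf L=bravo R=hotel all differ -> CONFLICT

Answer: <<<<<<< LEFT
alpha
=======
charlie
>>>>>>> RIGHT
golf
<<<<<<< LEFT
bravo
=======
hotel
>>>>>>> RIGHT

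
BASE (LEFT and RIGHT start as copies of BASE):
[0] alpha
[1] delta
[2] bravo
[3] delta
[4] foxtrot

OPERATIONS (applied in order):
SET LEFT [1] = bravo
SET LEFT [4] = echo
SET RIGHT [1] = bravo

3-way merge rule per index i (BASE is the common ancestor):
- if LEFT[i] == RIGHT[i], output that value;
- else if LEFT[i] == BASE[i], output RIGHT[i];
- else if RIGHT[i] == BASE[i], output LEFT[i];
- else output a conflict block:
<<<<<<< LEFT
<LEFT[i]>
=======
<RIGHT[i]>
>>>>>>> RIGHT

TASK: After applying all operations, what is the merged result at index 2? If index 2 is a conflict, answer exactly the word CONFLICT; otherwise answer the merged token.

Final LEFT:  [alpha, bravo, bravo, delta, echo]
Final RIGHT: [alpha, bravo, bravo, delta, foxtrot]
i=0: L=alpha R=alpha -> agree -> alpha
i=1: L=bravo R=bravo -> agree -> bravo
i=2: L=bravo R=bravo -> agree -> bravo
i=3: L=delta R=delta -> agree -> delta
i=4: L=echo, R=foxtrot=BASE -> take LEFT -> echo
Index 2 -> bravo

Answer: bravo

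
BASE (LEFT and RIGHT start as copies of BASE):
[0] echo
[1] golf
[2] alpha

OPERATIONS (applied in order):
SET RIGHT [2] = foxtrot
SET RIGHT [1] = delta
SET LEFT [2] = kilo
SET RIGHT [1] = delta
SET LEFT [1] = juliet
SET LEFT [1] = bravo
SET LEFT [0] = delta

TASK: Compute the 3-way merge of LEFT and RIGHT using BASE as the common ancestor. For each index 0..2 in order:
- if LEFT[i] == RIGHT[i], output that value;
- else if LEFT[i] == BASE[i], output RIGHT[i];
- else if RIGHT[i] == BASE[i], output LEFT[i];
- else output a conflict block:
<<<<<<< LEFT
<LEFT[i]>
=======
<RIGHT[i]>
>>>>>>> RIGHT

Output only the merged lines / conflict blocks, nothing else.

Answer: delta
<<<<<<< LEFT
bravo
=======
delta
>>>>>>> RIGHT
<<<<<<< LEFT
kilo
=======
foxtrot
>>>>>>> RIGHT

Derivation:
Final LEFT:  [delta, bravo, kilo]
Final RIGHT: [echo, delta, foxtrot]
i=0: L=delta, R=echo=BASE -> take LEFT -> delta
i=1: BASE=golf L=bravo R=delta all differ -> CONFLICT
i=2: BASE=alpha L=kilo R=foxtrot all differ -> CONFLICT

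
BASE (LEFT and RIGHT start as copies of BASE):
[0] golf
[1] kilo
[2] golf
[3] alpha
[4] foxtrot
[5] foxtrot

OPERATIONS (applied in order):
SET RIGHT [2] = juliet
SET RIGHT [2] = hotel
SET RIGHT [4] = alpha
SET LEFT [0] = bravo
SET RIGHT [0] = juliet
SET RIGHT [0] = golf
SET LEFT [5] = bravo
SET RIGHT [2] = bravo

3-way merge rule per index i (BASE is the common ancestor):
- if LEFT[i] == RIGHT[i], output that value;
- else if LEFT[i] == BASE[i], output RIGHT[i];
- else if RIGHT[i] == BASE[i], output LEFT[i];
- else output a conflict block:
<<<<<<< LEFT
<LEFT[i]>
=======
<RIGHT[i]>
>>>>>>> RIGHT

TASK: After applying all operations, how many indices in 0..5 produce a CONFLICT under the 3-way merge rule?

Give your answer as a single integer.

Final LEFT:  [bravo, kilo, golf, alpha, foxtrot, bravo]
Final RIGHT: [golf, kilo, bravo, alpha, alpha, foxtrot]
i=0: L=bravo, R=golf=BASE -> take LEFT -> bravo
i=1: L=kilo R=kilo -> agree -> kilo
i=2: L=golf=BASE, R=bravo -> take RIGHT -> bravo
i=3: L=alpha R=alpha -> agree -> alpha
i=4: L=foxtrot=BASE, R=alpha -> take RIGHT -> alpha
i=5: L=bravo, R=foxtrot=BASE -> take LEFT -> bravo
Conflict count: 0

Answer: 0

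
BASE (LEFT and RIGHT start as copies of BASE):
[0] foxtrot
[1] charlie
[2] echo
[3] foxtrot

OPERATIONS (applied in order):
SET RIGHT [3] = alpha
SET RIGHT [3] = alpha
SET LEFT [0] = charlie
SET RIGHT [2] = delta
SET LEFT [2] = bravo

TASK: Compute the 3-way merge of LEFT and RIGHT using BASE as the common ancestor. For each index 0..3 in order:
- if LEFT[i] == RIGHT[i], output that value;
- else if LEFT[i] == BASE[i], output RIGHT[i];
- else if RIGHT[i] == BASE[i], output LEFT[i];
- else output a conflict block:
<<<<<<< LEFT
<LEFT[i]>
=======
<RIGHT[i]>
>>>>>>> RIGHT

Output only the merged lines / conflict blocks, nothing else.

Answer: charlie
charlie
<<<<<<< LEFT
bravo
=======
delta
>>>>>>> RIGHT
alpha

Derivation:
Final LEFT:  [charlie, charlie, bravo, foxtrot]
Final RIGHT: [foxtrot, charlie, delta, alpha]
i=0: L=charlie, R=foxtrot=BASE -> take LEFT -> charlie
i=1: L=charlie R=charlie -> agree -> charlie
i=2: BASE=echo L=bravo R=delta all differ -> CONFLICT
i=3: L=foxtrot=BASE, R=alpha -> take RIGHT -> alpha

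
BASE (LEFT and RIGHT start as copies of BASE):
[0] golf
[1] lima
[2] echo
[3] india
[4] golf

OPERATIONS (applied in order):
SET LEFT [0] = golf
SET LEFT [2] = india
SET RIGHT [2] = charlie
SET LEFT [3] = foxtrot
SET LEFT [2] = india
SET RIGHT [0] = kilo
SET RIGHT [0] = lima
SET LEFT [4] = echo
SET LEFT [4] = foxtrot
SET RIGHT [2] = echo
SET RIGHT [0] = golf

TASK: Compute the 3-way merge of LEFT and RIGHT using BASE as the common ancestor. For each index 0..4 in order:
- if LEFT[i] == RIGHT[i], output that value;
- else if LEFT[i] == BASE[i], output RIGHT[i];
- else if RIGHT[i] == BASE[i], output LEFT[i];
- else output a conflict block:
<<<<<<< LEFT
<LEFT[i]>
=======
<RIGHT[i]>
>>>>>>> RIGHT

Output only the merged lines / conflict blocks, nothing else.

Final LEFT:  [golf, lima, india, foxtrot, foxtrot]
Final RIGHT: [golf, lima, echo, india, golf]
i=0: L=golf R=golf -> agree -> golf
i=1: L=lima R=lima -> agree -> lima
i=2: L=india, R=echo=BASE -> take LEFT -> india
i=3: L=foxtrot, R=india=BASE -> take LEFT -> foxtrot
i=4: L=foxtrot, R=golf=BASE -> take LEFT -> foxtrot

Answer: golf
lima
india
foxtrot
foxtrot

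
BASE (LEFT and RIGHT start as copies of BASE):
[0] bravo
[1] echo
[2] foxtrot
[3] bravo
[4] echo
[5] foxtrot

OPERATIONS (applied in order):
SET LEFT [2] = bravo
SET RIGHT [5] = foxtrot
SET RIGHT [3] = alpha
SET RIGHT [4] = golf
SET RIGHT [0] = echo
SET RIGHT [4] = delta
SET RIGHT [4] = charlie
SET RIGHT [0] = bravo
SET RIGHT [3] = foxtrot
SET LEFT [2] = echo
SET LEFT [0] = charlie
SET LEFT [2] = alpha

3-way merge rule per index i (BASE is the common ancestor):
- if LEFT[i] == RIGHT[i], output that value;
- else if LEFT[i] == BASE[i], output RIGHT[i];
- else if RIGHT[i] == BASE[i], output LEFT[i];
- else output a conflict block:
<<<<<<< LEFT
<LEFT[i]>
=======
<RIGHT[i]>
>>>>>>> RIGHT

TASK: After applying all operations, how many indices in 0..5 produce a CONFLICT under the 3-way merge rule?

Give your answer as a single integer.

Final LEFT:  [charlie, echo, alpha, bravo, echo, foxtrot]
Final RIGHT: [bravo, echo, foxtrot, foxtrot, charlie, foxtrot]
i=0: L=charlie, R=bravo=BASE -> take LEFT -> charlie
i=1: L=echo R=echo -> agree -> echo
i=2: L=alpha, R=foxtrot=BASE -> take LEFT -> alpha
i=3: L=bravo=BASE, R=foxtrot -> take RIGHT -> foxtrot
i=4: L=echo=BASE, R=charlie -> take RIGHT -> charlie
i=5: L=foxtrot R=foxtrot -> agree -> foxtrot
Conflict count: 0

Answer: 0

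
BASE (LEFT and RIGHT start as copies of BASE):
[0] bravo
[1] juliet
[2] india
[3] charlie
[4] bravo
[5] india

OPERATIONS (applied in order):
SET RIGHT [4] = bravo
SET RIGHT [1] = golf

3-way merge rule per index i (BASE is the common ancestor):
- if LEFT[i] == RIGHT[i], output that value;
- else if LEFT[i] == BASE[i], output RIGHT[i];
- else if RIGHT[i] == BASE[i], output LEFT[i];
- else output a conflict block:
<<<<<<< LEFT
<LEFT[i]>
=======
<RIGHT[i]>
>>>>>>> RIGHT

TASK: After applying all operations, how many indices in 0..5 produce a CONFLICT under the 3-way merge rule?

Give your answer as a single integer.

Final LEFT:  [bravo, juliet, india, charlie, bravo, india]
Final RIGHT: [bravo, golf, india, charlie, bravo, india]
i=0: L=bravo R=bravo -> agree -> bravo
i=1: L=juliet=BASE, R=golf -> take RIGHT -> golf
i=2: L=india R=india -> agree -> india
i=3: L=charlie R=charlie -> agree -> charlie
i=4: L=bravo R=bravo -> agree -> bravo
i=5: L=india R=india -> agree -> india
Conflict count: 0

Answer: 0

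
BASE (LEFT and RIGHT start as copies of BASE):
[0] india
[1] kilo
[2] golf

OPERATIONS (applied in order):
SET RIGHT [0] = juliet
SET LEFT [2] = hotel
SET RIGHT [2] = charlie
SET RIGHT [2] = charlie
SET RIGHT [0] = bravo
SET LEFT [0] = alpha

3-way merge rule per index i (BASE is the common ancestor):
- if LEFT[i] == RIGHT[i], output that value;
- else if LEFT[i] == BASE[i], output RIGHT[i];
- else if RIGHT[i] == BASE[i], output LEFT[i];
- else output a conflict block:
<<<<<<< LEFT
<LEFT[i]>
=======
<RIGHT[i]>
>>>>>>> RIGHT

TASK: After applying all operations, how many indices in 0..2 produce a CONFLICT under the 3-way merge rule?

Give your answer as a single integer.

Final LEFT:  [alpha, kilo, hotel]
Final RIGHT: [bravo, kilo, charlie]
i=0: BASE=india L=alpha R=bravo all differ -> CONFLICT
i=1: L=kilo R=kilo -> agree -> kilo
i=2: BASE=golf L=hotel R=charlie all differ -> CONFLICT
Conflict count: 2

Answer: 2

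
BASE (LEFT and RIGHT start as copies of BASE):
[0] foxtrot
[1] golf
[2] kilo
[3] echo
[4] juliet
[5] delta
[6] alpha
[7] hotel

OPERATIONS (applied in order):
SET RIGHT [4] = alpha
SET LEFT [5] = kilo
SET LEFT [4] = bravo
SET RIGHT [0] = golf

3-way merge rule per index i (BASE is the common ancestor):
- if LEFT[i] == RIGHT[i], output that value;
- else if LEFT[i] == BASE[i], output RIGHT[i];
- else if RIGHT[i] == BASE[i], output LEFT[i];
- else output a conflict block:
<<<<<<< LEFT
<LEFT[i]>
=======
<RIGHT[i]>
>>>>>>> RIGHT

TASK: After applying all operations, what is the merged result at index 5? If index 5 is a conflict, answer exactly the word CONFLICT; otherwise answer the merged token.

Answer: kilo

Derivation:
Final LEFT:  [foxtrot, golf, kilo, echo, bravo, kilo, alpha, hotel]
Final RIGHT: [golf, golf, kilo, echo, alpha, delta, alpha, hotel]
i=0: L=foxtrot=BASE, R=golf -> take RIGHT -> golf
i=1: L=golf R=golf -> agree -> golf
i=2: L=kilo R=kilo -> agree -> kilo
i=3: L=echo R=echo -> agree -> echo
i=4: BASE=juliet L=bravo R=alpha all differ -> CONFLICT
i=5: L=kilo, R=delta=BASE -> take LEFT -> kilo
i=6: L=alpha R=alpha -> agree -> alpha
i=7: L=hotel R=hotel -> agree -> hotel
Index 5 -> kilo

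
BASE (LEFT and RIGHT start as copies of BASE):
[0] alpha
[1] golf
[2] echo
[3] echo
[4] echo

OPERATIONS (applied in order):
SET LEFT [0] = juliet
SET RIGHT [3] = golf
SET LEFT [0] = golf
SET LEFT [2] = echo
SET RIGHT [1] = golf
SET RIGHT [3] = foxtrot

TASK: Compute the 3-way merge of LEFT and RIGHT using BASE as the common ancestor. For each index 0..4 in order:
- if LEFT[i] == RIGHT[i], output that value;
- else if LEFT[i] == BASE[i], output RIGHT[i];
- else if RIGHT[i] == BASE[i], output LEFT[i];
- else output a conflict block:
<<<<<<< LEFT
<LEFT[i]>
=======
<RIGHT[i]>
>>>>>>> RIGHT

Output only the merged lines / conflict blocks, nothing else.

Final LEFT:  [golf, golf, echo, echo, echo]
Final RIGHT: [alpha, golf, echo, foxtrot, echo]
i=0: L=golf, R=alpha=BASE -> take LEFT -> golf
i=1: L=golf R=golf -> agree -> golf
i=2: L=echo R=echo -> agree -> echo
i=3: L=echo=BASE, R=foxtrot -> take RIGHT -> foxtrot
i=4: L=echo R=echo -> agree -> echo

Answer: golf
golf
echo
foxtrot
echo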